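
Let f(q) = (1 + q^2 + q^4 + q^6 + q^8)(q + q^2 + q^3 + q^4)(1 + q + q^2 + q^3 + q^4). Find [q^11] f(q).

9

(1 + q^2 + q^4 + q^6 + q^8) has coefficients 1,0,1,0,1,0,1,0,1 for degrees 0…8.
(q + q^2 + q^3 + q^4) has coefficients 0,1,1,1,1,0,0,0,0,0,0,0 for degrees 0…11.
Finally multiplying by (1 + q + q^2 + q^3 + q^4), the product of all factors after the first has coefficients 0,1,2,3,4,4,3,2,1,0,0,0 for degrees 0…11.
[q^11] = 1·0 + 1·0 + 1·2 + 1·4 + 1·3 = 9.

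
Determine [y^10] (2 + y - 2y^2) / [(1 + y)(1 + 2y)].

The denominator gives the recurrence a_n = −3a_(n−1) − 2a_(n−2) for n ≥ 3; the numerator fixes a_0 = 2, a_1 = -5, a_2 = 9.
Iterating: 2, -5, 9, -17, 33, -65, 129, -257, 513, -1025, 2049, so a_10 = 2049.

2049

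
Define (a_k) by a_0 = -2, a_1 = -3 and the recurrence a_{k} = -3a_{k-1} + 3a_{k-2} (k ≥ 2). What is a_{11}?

The ordinary generating function has denominator 1 + 3y - 3y^2.
Iterating the recurrence: a_0,…,a_{11} = -2, -3, 3, -18, 63, -243, 918, -3483, 13203, -50058, 189783, -719523.

-719523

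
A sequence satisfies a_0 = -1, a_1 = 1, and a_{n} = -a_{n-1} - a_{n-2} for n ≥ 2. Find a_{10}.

1

The ordinary generating function has denominator 1 + y + y^2.
Iterating the recurrence: a_0,…,a_{10} = -1, 1, 0, -1, 1, 0, -1, 1, 0, -1, 1.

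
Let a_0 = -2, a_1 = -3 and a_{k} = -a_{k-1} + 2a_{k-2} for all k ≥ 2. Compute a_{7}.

-45

The ordinary generating function has denominator 1 + x - 2x^2.
Iterating the recurrence: a_0,…,a_{7} = -2, -3, -1, -5, 3, -13, 19, -45.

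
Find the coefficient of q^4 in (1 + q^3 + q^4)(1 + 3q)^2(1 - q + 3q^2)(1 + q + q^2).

49

(1 + q^3 + q^4) has coefficients 1,0,0,1,1 for degrees 0…4.
(1 + 3q)^2 has coefficients 1,6,9,0,0 for degrees 0…4.
Multiplying by (1 - q + 3q^2) gives running coefficients 1,5,6,9,27 for degrees 0…4.
Finally multiplying by (1 + q + q^2), the product of all factors after the first has coefficients 1,6,12,20,42 for degrees 0…4.
[q^4] = 1·42 + 1·6 + 1·1 = 49.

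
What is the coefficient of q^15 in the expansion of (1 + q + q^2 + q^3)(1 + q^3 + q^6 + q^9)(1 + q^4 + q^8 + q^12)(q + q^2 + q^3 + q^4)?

(1 + q + q^2 + q^3) has coefficients 1,1,1,1 for degrees 0…3.
(1 + q^3 + q^6 + q^9) has coefficients 1,0,0,1,0,0,1,0,0,1,0,0,0,0,0,0 for degrees 0…15.
Multiplying by (1 + q^4 + q^8 + q^12) gives running coefficients 1,0,0,1,1,0,1,1,1,1,1,1,1,1,1,1 for degrees 0…15.
Finally multiplying by (q + q^2 + q^3 + q^4), the product of all factors after the first has coefficients 0,1,1,1,2,2,2,3,3,3,4,4,4,4,4,4 for degrees 0…15.
[q^15] = 1·4 + 1·4 + 1·4 + 1·4 = 16.

16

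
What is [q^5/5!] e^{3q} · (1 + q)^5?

14988

The EGF product rule gives c_5 = Σ_{k_1+k_2=5} C(5; k_1,k_2) · ∏ g_i(k_i), where e^{3q} gives (3)^k; (1+q)^5 gives the falling factorial (5)_k.
g_1(k) for k = 0…5: 1, 3, 9, 27, 81, 243.
g_2(k) for k = 0…5: 1, 5, 20, 60, 120, 120.
c_5 = Σ_k C(5,k)·g_1(k)·g_2(5−k) = 1·1·120 + 5·3·120 + 10·9·60 + 10·27·20 + 5·81·5 + 1·243·1 = 120 + 1800 + 5400 + 5400 + 2025 + 243 = 14988.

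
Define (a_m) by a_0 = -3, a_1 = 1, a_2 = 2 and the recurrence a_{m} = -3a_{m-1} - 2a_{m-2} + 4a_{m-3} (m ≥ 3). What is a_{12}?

The ordinary generating function has denominator 1 + 3t + 2t^2 - 4t^3.
Iterating the recurrence: a_0,…,a_{12} = -3, 1, 2, -20, 60, -132, 196, -84, -668, 2956, -7868, 15020, -17500.

-17500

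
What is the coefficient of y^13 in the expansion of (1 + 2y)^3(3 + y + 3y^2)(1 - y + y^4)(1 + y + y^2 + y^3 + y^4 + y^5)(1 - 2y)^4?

140

(1 + 2y)^3 has coefficients 1,6,12,8 for degrees 0…3.
(3 + y + 3y^2) has coefficients 3,1,3,0,0,0,0,0,0,0,0,0,0,0 for degrees 0…13.
Multiplying by (1 - y + y^4) gives running coefficients 3,-2,2,-3,3,1,3,0,0,0,0,0,0,0 for degrees 0…13.
Multiplying by (1 + y + y^2 + y^3 + y^4 + y^5) gives running coefficients 3,1,3,0,3,4,4,6,4,7,4,3,0,0 for degrees 0…13.
Finally multiplying by (1 - 2y)^4, the product of all factors after the first has coefficients 3,-23,67,-96,91,-100,92,-26,-28,55,-84,107,-88,56 for degrees 0…13.
[y^13] = 1·56 + 6·(-88) + 12·107 + 8·(-84) = 140.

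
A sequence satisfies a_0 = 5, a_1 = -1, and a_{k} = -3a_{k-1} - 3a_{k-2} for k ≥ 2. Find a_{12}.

3645

The ordinary generating function has denominator 1 + 3x + 3x^2.
Iterating the recurrence: a_0,…,a_{12} = 5, -1, -12, 39, -81, 126, -135, 27, 324, -1053, 2187, -3402, 3645.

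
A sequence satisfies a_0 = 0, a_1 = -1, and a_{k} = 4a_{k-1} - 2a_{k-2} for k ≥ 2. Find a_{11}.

The ordinary generating function has denominator 1 - 4z + 2z^2.
Iterating the recurrence: a_0,…,a_{11} = 0, -1, -4, -14, -48, -164, -560, -1912, -6528, -22288, -76096, -259808.

-259808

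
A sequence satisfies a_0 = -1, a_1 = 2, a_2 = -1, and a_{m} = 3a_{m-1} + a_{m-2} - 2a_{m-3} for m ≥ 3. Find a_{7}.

-38

The ordinary generating function has denominator 1 - 3y - y^2 + 2y^3.
Iterating the recurrence: a_0,…,a_{7} = -1, 2, -1, 1, -2, -3, -13, -38.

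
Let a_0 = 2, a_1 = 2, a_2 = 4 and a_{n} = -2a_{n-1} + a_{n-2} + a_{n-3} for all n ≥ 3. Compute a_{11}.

-3738

The ordinary generating function has denominator 1 + 2y - y^2 - y^3.
Iterating the recurrence: a_0,…,a_{11} = 2, 2, 4, -4, 14, -28, 66, -146, 330, -740, 1664, -3738.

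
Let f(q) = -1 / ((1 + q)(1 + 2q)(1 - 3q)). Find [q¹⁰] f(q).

-27391

The denominator gives the recurrence a_n = 7a_(n−2) + 6a_(n−3) for n ≥ 3; the numerator fixes a_0 = -1, a_1 = 0, a_2 = -7.
Iterating: -1, 0, -7, -6, -49, -84, -379, -882, -3157, -8448, -27391, so a_10 = -27391.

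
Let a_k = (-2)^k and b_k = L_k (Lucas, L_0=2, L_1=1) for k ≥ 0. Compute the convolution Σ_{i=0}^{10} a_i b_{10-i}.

The convolution is the t^10 coefficient of A(t)B(t).
Σ = 1·123 − 2·76 + 4·47 − 8·29 + 16·18 − 32·11 + 64·7 − 128·4 + 256·3 − 512·1 + 1024·2 = 2103.

2103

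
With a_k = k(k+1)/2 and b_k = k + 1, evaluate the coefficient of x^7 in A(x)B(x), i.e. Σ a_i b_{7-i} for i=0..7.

This is [x^7] in the product of the two ordinary generating functions.
Σ = 0·8 + 1·7 + 3·6 + 6·5 + 10·4 + 15·3 + 21·2 + 28·1 = 210.

210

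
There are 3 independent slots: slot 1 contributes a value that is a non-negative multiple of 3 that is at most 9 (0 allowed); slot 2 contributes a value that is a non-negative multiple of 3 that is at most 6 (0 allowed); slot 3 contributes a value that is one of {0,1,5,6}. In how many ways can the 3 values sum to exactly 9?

5

The generating function for the choices is (1 + z³ + z⁶ + z⁹)·(1 + z³ + z⁶)·(1 + z + z⁵ + z⁶); the count is [z⁹].
(1 + z³ + z⁶ + z⁹) has coefficients 1,0,0,1,0,0,1,0,0,1 for degrees 0…9.
(1 + z³ + z⁶) has coefficients 1,0,0,1,0,0,1,0,0,0 for degrees 0…9.
Finally multiplying by (1 + z + z⁵ + z⁶), the product of all factors after the first has coefficients 1,1,0,1,1,1,2,1,1,1 for degrees 0…9.
[z⁹] = 1·1 + 1·2 + 1·1 + 1·1 = 5.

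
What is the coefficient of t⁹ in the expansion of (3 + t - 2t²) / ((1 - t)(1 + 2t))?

-682

The denominator gives the recurrence a_n = −a_(n−1) + 2a_(n−2) for n ≥ 3; the numerator fixes a_0 = 3, a_1 = -2, a_2 = 6.
Iterating: 3, -2, 6, -10, 22, -42, 86, -170, 342, -682, so a_9 = -682.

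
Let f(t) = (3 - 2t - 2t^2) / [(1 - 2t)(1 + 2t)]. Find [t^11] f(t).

The denominator gives the recurrence a_n = 4a_(n−2) for n ≥ 3; the numerator fixes a_0 = 3, a_1 = -2, a_2 = 10.
Iterating: 3, -2, 10, -8, 40, -32, 160, -128, 640, -512, 2560, -2048, so a_11 = -2048.

-2048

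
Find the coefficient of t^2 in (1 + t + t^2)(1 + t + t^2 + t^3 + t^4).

3

(1 + t + t^2) has coefficients 1,1,1 for degrees 0…2.
(1 + t + t^2 + t^3 + t^4) has coefficients 1,1,1 for degrees 0…2.
[t^2] = 1·1 + 1·1 + 1·1 = 3.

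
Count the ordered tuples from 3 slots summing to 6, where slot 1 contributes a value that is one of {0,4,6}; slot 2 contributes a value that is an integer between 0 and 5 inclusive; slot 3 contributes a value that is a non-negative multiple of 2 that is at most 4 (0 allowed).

5

The generating function for the choices is (1 + x^4 + x^6)·(1 + x + x^2 + x^3 + x^4 + x^5)·(1 + x^2 + x^4); the count is [x^6].
(1 + x^4 + x^6) has coefficients 1,0,0,0,1,0,1 for degrees 0…6.
(1 + x + x^2 + x^3 + x^4 + x^5) has coefficients 1,1,1,1,1,1,0 for degrees 0…6.
Finally multiplying by (1 + x^2 + x^4), the product of all factors after the first has coefficients 1,1,2,2,3,3,2 for degrees 0…6.
[x^6] = 1·2 + 1·2 + 1·1 = 5.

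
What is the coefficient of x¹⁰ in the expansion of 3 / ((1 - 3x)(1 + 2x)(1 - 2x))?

316407

Partial fractions give a closed form: a_n = (27/5)·3^n + (3/5)·(-2)^n + (-3)·2^n.
At n = 10: a_10 = 316407.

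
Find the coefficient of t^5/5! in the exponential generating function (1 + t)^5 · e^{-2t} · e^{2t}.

120

The EGF product rule gives c_5 = Σ_{k_1+k_2+k_3=5} C(5; k_1,k_2,k_3) · ∏ g_i(k_i), where (1+t)^5 gives the falling factorial (5)_k; e^{-2t} gives (-2)^k; e^{2t} gives (2)^k.
g_1(k) for k = 0…5: 1, 5, 20, 60, 120, 120.
g_2(k) for k = 0…5: 1, -2, 4, -8, 16, -32.
g_3(k) for k = 0…5: 1, 2, 4, 8, 16, 32.
First combine the last two factors: h(k) = Σ_j C(k,j)·g_2(j)·g_3(k−j) for k = 0…5: 1, 0, 0, 0, 0, 0.
c_5 = Σ_k C(5,k)·g_1(k)·h(5−k) = 1·120·1 = 120.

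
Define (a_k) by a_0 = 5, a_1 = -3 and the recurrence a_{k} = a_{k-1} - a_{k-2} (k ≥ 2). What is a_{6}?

5

The ordinary generating function has denominator 1 - x + x^2.
Iterating the recurrence: a_0,…,a_{6} = 5, -3, -8, -5, 3, 8, 5.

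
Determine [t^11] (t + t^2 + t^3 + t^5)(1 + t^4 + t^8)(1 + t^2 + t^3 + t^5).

(t + t^2 + t^3 + t^5) has coefficients 0,1,1,1,0,1 for degrees 0…5.
(1 + t^4 + t^8) has coefficients 1,0,0,0,1,0,0,0,1,0,0,0 for degrees 0…11.
Finally multiplying by (1 + t^2 + t^3 + t^5), the product of all factors after the first has coefficients 1,0,1,1,1,1,1,1,1,1,1,1 for degrees 0…11.
[t^11] = 1·1 + 1·1 + 1·1 + 1·1 = 4.

4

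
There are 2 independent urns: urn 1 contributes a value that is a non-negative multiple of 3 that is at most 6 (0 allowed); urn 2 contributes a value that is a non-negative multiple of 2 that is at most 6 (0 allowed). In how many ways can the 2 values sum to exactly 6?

2

The generating function for the choices is (1 + q^3 + q^6)·(1 + q^2 + q^4 + q^6); the count is [q^6].
(1 + q^3 + q^6) has coefficients 1,0,0,1,0,0,1 for degrees 0…6.
(1 + q^2 + q^4 + q^6) has coefficients 1,0,1,0,1,0,1 for degrees 0…6.
[q^6] = 1·1 + 1·0 + 1·1 = 2.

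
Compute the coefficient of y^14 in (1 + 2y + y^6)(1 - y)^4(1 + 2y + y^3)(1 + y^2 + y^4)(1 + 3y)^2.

-42

(1 + 2y + y^6) has coefficients 1,2,0,0,0,0,1 for degrees 0…6.
(1 - y)^4 has coefficients 1,-4,6,-4,1,0,0,0,0,0,0,0,0,0,0 for degrees 0…14.
Multiplying by (1 + 2y + y^3) gives running coefficients 1,-2,-2,9,-11,8,-4,1,0,0,0,0,0,0,0 for degrees 0…14.
Multiplying by (1 + y^2 + y^4) gives running coefficients 1,-2,-1,7,-12,15,-17,18,-15,9,-4,1,0,0,0 for degrees 0…14.
Finally multiplying by (1 + 3y)^2, the product of all factors after the first has coefficients 1,4,-4,-17,21,6,-35,51,-60,81,-85,58,-30,9,0 for degrees 0…14.
[y^14] = 1·0 + 2·9 + 1·(-60) = -42.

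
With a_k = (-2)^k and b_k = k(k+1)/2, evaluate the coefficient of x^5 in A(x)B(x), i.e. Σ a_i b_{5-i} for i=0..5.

Write out a_i and b_{5-i} for i = 0,…,5 and sum the products.
Σ = 1·15 − 2·10 + 4·6 − 8·3 + 16·1 − 32·0 = 11.

11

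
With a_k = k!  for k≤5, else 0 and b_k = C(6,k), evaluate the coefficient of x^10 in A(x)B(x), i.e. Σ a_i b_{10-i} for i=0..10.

This is [x^10] in the product of the two ordinary generating functions.
Σ = 1·0 + 1·0 + 2·0 + 6·0 + 24·1 + 120·6 + 0·15 + 0·20 + 0·15 + 0·6 + 0·1 = 744.

744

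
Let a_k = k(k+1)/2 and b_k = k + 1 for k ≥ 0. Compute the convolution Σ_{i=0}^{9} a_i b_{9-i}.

495

Write out a_i and b_{9-i} for i = 0,…,9 and sum the products.
Σ = 0·10 + 1·9 + 3·8 + 6·7 + 10·6 + 15·5 + 21·4 + 28·3 + 36·2 + 45·1 = 495.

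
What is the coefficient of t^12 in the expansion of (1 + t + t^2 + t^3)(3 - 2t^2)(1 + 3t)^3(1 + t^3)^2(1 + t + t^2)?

-220

(1 + t + t^2 + t^3) has coefficients 1,1,1,1 for degrees 0…3.
(3 - 2t^2) has coefficients 3,0,-2,0,0,0,0,0,0,0,0,0,0 for degrees 0…12.
Multiplying by (1 + 3t)^3 gives running coefficients 3,27,79,63,-54,-54,0,0,0,0,0,0,0 for degrees 0…12.
Multiplying by (1 + t^3)^2 gives running coefficients 3,27,79,69,0,104,129,-81,-29,63,-54,-54,0 for degrees 0…12.
Finally multiplying by (1 + t + t^2), the product of all factors after the first has coefficients 3,30,109,175,148,173,233,152,19,-47,-20,-45,-108 for degrees 0…12.
[t^12] = 1·(-108) + 1·(-45) + 1·(-20) + 1·(-47) = -220.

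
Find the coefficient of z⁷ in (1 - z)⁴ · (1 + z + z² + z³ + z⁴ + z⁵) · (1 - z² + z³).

(1 - z)⁴ has coefficients 1,-4,6,-4,1 for degrees 0…4.
(1 + z + z² + z³ + z⁴ + z⁵) has coefficients 1,1,1,1,1,1,0,0 for degrees 0…7.
Finally multiplying by (1 - z² + z³), the product of all factors after the first has coefficients 1,1,0,1,1,1,0,0 for degrees 0…7.
[z⁷] = 1·0 − 4·0 + 6·1 − 4·1 + 1·1 = 3.

3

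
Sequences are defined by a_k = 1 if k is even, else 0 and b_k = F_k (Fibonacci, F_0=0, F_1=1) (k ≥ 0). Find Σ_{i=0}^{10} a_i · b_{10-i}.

88

The convolution is the t^10 coefficient of A(t)B(t).
Σ = 1·55 + 0·34 + 1·21 + 0·13 + 1·8 + 0·5 + 1·3 + 0·2 + 1·1 + 0·1 + 1·0 = 88.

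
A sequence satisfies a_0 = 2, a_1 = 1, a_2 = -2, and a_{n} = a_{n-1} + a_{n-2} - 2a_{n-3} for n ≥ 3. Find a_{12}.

31

The ordinary generating function has denominator 1 - z - z^2 + 2z^3.
Iterating the recurrence: a_0,…,a_{12} = 2, 1, -2, -5, -9, -10, -9, -1, 10, 27, 39, 46, 31.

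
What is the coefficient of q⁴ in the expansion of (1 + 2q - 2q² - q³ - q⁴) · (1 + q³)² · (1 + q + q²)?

2

(1 + 2q - 2q² - q³ - q⁴) has coefficients 1,2,-2,-1,-1 for degrees 0…4.
(1 + q³)² has coefficients 1,0,0,2,0 for degrees 0…4.
Finally multiplying by (1 + q + q²), the product of all factors after the first has coefficients 1,1,1,2,2 for degrees 0…4.
[q⁴] = 1·2 + 2·2 − 2·1 − 1·1 − 1·1 = 2.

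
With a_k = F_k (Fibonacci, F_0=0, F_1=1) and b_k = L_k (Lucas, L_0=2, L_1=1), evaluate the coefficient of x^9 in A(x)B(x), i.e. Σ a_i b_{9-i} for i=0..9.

340

This is [x^9] in the product of the two ordinary generating functions.
Σ = 0·76 + 1·47 + 1·29 + 2·18 + 3·11 + 5·7 + 8·4 + 13·3 + 21·1 + 34·2 = 340.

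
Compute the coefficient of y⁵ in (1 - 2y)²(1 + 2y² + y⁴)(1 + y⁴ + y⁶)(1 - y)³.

(1 - 2y)² has coefficients 1,-4,4 for degrees 0…2.
(1 + 2y² + y⁴) has coefficients 1,0,2,0,1,0 for degrees 0…5.
Multiplying by (1 + y⁴ + y⁶) gives running coefficients 1,0,2,0,2,0 for degrees 0…5.
Finally multiplying by (1 - y)³, the product of all factors after the first has coefficients 1,-3,5,-7,8,-8 for degrees 0…5.
[y⁵] = 1·(-8) − 4·8 + 4·(-7) = -68.

-68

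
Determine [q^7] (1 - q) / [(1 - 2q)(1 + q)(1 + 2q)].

-170

The denominator gives the recurrence a_n = −a_(n−1) + 4a_(n−2) + 4a_(n−3) for n ≥ 3; the numerator fixes a_0 = 1, a_1 = -2, a_2 = 6.
Iterating: 1, -2, 6, -10, 26, -42, 106, -170, so a_7 = -170.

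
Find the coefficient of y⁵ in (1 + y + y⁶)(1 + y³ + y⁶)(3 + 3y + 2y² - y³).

(1 + y + y⁶) has coefficients 1,1,0,0,0,0 for degrees 0…5.
(1 + y³ + y⁶) has coefficients 1,0,0,1,0,0 for degrees 0…5.
Finally multiplying by (3 + 3y + 2y² - y³), the product of all factors after the first has coefficients 3,3,2,2,3,2 for degrees 0…5.
[y⁵] = 1·2 + 1·3 = 5.

5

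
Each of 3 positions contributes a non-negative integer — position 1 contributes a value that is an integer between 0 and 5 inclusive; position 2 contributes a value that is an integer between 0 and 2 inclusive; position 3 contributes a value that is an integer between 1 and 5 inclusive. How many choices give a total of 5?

The generating function for the choices is (1 + t + t^2 + t^3 + t^4 + t^5)·(1 + t + t^2)·(t + t^2 + t^3 + t^4 + t^5); the count is [t^5].
(1 + t + t^2 + t^3 + t^4 + t^5) has coefficients 1,1,1,1,1,1 for degrees 0…5.
(1 + t + t^2) has coefficients 1,1,1,0,0,0 for degrees 0…5.
Finally multiplying by (t + t^2 + t^3 + t^4 + t^5), the product of all factors after the first has coefficients 0,1,2,3,3,3 for degrees 0…5.
[t^5] = 1·3 + 1·3 + 1·3 + 1·2 + 1·1 + 1·0 = 12.

12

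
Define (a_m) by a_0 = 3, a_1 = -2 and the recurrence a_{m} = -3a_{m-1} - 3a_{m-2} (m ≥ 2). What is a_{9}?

The ordinary generating function has denominator 1 + 3q + 3q^2.
Iterating the recurrence: a_0,…,a_{9} = 3, -2, -3, 15, -36, 63, -81, 54, 81, -405.

-405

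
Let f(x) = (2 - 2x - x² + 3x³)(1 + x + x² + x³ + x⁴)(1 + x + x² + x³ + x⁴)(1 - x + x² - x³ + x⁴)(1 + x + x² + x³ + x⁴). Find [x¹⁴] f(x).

(2 - 2x - x² + 3x³) has coefficients 2,-2,-1,3 for degrees 0…3.
(1 + x + x² + x³ + x⁴) has coefficients 1,1,1,1,1,0,0,0,0,0,0,0,0,0,0 for degrees 0…14.
Multiplying by (1 + x + x² + x³ + x⁴) gives running coefficients 1,2,3,4,5,4,3,2,1,0,0,0,0,0,0 for degrees 0…14.
Multiplying by (1 - x + x² - x³ + x⁴) gives running coefficients 1,1,2,2,3,2,3,2,3,2,2,1,1,0,0 for degrees 0…14.
Finally multiplying by (1 + x + x² + x³ + x⁴), the product of all factors after the first has coefficients 1,2,4,6,9,10,12,12,13,12,12,10,9,6,4 for degrees 0…14.
[x¹⁴] = 2·4 − 2·6 − 1·9 + 3·10 = 17.

17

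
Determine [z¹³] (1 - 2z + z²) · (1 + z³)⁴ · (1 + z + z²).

3

(1 - 2z + z²) has coefficients 1,-2,1 for degrees 0…2.
(1 + z³)⁴ has coefficients 1,0,0,4,0,0,6,0,0,4,0,0,1,0 for degrees 0…13.
Finally multiplying by (1 + z + z²), the product of all factors after the first has coefficients 1,1,1,4,4,4,6,6,6,4,4,4,1,1 for degrees 0…13.
[z¹³] = 1·1 − 2·1 + 1·4 = 3.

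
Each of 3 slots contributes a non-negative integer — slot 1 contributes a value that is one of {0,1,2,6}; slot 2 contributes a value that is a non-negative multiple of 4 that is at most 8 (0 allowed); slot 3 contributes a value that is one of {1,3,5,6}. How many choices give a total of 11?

The generating function for the choices is (1 + x + x^2 + x^6)·(1 + x^4 + x^8)·(x + x^3 + x^5 + x^6); the count is [x^11].
(1 + x + x^2 + x^6) has coefficients 1,1,1,0,0,0,1 for degrees 0…6.
(1 + x^4 + x^8) has coefficients 1,0,0,0,1,0,0,0,1,0,0,0 for degrees 0…11.
Finally multiplying by (x + x^3 + x^5 + x^6), the product of all factors after the first has coefficients 0,1,0,1,0,2,1,1,0,2,1,1 for degrees 0…11.
[x^11] = 1·1 + 1·1 + 1·2 + 1·2 = 6.

6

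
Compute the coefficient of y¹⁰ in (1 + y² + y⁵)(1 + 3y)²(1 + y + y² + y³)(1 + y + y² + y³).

(1 + y² + y⁵) has coefficients 1,0,1,0,0,1 for degrees 0…5.
(1 + 3y)² has coefficients 1,6,9,0,0,0,0,0,0,0,0 for degrees 0…10.
Multiplying by (1 + y + y² + y³) gives running coefficients 1,7,16,16,15,9,0,0,0,0,0 for degrees 0…10.
Finally multiplying by (1 + y + y² + y³), the product of all factors after the first has coefficients 1,8,24,40,54,56,40,24,9,0,0 for degrees 0…10.
[y¹⁰] = 1·0 + 1·9 + 1·56 = 65.

65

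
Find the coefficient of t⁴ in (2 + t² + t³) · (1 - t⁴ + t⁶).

-2

(2 + t² + t³) has coefficients 2,0,1,1 for degrees 0…3.
(1 - t⁴ + t⁶) has coefficients 1,0,0,0,-1 for degrees 0…4.
[t⁴] = 2·(-1) + 1·0 + 1·0 = -2.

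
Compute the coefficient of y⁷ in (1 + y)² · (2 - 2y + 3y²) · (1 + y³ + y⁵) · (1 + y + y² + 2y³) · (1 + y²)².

68

(1 + y)² has coefficients 1,2,1 for degrees 0…2.
(2 - 2y + 3y²) has coefficients 2,-2,3,0,0,0,0,0 for degrees 0…7.
Multiplying by (1 + y³ + y⁵) gives running coefficients 2,-2,3,2,-2,5,-2,3 for degrees 0…7.
Multiplying by (1 + y + y² + 2y³) gives running coefficients 2,0,3,7,-1,11,5,2 for degrees 0…7.
Finally multiplying by (1 + y²)², the product of all factors after the first has coefficients 2,0,7,7,7,25,6,31 for degrees 0…7.
[y⁷] = 1·31 + 2·6 + 1·25 = 68.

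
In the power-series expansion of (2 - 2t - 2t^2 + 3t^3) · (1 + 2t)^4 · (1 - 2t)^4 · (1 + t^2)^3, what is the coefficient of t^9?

(2 - 2t - 2t^2 + 3t^3) has coefficients 2,-2,-2,3 for degrees 0…3.
(1 + 2t)^4 has coefficients 1,8,24,32,16,0,0,0,0,0 for degrees 0…9.
Multiplying by (1 - 2t)^4 gives running coefficients 1,0,-16,0,96,0,-256,0,256,0 for degrees 0…9.
Finally multiplying by (1 + t^2)^3, the product of all factors after the first has coefficients 1,0,-13,0,51,0,-15,0,-240,0 for degrees 0…9.
[t^9] = 2·0 − 2·(-240) − 2·0 + 3·(-15) = 435.

435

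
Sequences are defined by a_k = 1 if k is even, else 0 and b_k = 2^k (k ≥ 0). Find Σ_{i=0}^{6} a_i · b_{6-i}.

85

Write out a_i and b_{6-i} for i = 0,…,6 and sum the products.
Σ = 1·64 + 0·32 + 1·16 + 0·8 + 1·4 + 0·2 + 1·1 = 85.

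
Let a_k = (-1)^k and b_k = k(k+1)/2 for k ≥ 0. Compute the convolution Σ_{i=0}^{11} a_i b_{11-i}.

36

Write out a_i and b_{11-i} for i = 0,…,11 and sum the products.
Σ = 1·66 − 1·55 + 1·45 − 1·36 + 1·28 − 1·21 + 1·15 − 1·10 + 1·6 − 1·3 + 1·1 − 1·0 = 36.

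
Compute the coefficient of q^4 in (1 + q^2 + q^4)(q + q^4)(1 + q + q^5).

(1 + q^2 + q^4) has coefficients 1,0,1,0,1 for degrees 0…4.
(q + q^4) has coefficients 0,1,0,0,1 for degrees 0…4.
Finally multiplying by (1 + q + q^5), the product of all factors after the first has coefficients 0,1,1,0,1 for degrees 0…4.
[q^4] = 1·1 + 1·1 + 1·0 = 2.

2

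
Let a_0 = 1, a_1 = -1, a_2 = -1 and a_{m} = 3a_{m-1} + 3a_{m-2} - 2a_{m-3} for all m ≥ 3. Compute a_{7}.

-1291

The ordinary generating function has denominator 1 - 3x - 3x^2 + 2x^3.
Iterating the recurrence: a_0,…,a_{7} = 1, -1, -1, -8, -25, -97, -350, -1291.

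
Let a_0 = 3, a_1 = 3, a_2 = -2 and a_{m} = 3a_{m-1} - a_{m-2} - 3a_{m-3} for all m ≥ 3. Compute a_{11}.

-3738

The ordinary generating function has denominator 1 - 3t + t^2 + 3t^3.
Iterating the recurrence: a_0,…,a_{11} = 3, 3, -2, -18, -61, -159, -362, -744, -1393, -2349, -3422, -3738.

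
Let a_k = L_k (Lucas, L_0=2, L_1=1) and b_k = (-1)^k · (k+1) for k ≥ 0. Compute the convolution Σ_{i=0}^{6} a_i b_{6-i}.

24

This is [x^6] in the product of the two ordinary generating functions.
Σ = 2·7 + 1·(-6) + 3·5 + 4·(-4) + 7·3 + 11·(-2) + 18·1 = 24.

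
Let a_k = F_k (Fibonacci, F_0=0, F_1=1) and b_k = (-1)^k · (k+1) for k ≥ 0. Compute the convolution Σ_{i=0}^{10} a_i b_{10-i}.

12

The convolution is the x^10 coefficient of A(x)B(x).
Σ = 0·11 + 1·(-10) + 1·9 + 2·(-8) + 3·7 + 5·(-6) + 8·5 + 13·(-4) + 21·3 + 34·(-2) + 55·1 = 12.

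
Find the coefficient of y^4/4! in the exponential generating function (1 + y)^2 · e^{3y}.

The EGF product rule gives c_4 = Σ_{k_1+k_2=4} C(4; k_1,k_2) · ∏ g_i(k_i), where (1+y)^2 gives the falling factorial (2)_k; e^{3y} gives (3)^k.
g_1(k) for k = 0…4: 1, 2, 2, 0, 0.
g_2(k) for k = 0…4: 1, 3, 9, 27, 81.
c_4 = Σ_k C(4,k)·g_1(k)·g_2(4−k) = 1·1·81 + 4·2·27 + 6·2·9 = 81 + 216 + 108 = 405.

405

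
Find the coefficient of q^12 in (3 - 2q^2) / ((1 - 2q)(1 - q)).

20479

The denominator gives the recurrence a_n = 3a_(n−1) − 2a_(n−2) for n ≥ 3; the numerator fixes a_0 = 3, a_1 = 9, a_2 = 19.
Iterating: 3, 9, 19, 39, 79, 159, 319, 639, 1279, 2559, 5119, 10239, 20479, so a_12 = 20479.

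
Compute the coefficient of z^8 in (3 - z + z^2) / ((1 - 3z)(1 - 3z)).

The denominator gives the recurrence a_n = 6a_(n−1) − 9a_(n−2) for n ≥ 3; the numerator fixes a_0 = 3, a_1 = 17, a_2 = 76.
Iterating: 3, 17, 76, 303, 1134, 4077, 14256, 48843, 164754, so a_8 = 164754.

164754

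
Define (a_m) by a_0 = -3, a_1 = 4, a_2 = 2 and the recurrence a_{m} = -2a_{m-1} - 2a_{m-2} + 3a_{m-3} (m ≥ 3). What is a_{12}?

The ordinary generating function has denominator 1 + 2x + 2x^2 - 3x^3.
Iterating the recurrence: a_0,…,a_{12} = -3, 4, 2, -21, 50, -52, -59, 372, -782, 643, 1394, -6420, 11981.

11981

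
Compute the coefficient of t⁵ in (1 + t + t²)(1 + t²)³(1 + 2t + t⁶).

(1 + t + t²) has coefficients 1,1,1 for degrees 0…2.
(1 + t²)³ has coefficients 1,0,3,0,3,0 for degrees 0…5.
Finally multiplying by (1 + 2t + t⁶), the product of all factors after the first has coefficients 1,2,3,6,3,6 for degrees 0…5.
[t⁵] = 1·6 + 1·3 + 1·6 = 15.

15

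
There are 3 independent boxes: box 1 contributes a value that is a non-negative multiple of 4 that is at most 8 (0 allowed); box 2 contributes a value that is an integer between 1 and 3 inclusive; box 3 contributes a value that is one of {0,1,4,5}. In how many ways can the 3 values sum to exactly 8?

The generating function for the choices is (1 + q^4 + q^8)·(q + q^2 + q^3)·(1 + q + q^4 + q^5); the count is [q^8].
(1 + q^4 + q^8) has coefficients 1,0,0,0,1,0,0,0,1 for degrees 0…8.
(q + q^2 + q^3) has coefficients 0,1,1,1,0,0,0,0,0 for degrees 0…8.
Finally multiplying by (1 + q + q^4 + q^5), the product of all factors after the first has coefficients 0,1,2,2,1,1,2,2,1 for degrees 0…8.
[q^8] = 1·1 + 1·1 + 1·0 = 2.

2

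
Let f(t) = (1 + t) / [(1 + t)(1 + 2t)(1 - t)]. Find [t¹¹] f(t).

-1365

Partial fractions give a closed form: a_n = (2/3)·(-2)^n + (1/3)·1^n.
At n = 11: a_11 = -1365.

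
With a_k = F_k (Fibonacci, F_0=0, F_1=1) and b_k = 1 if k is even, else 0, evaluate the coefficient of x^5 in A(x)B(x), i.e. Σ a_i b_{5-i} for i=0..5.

8

Write out a_i and b_{5-i} for i = 0,…,5 and sum the products.
Σ = 0·0 + 1·1 + 1·0 + 2·1 + 3·0 + 5·1 = 8.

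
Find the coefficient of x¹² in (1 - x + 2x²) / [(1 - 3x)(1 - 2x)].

1408984

The denominator gives the recurrence a_n = 5a_(n−1) − 6a_(n−2) for n ≥ 3; the numerator fixes a_0 = 1, a_1 = 4, a_2 = 16.
Iterating: 1, 4, 16, 56, 184, 584, 1816, 5576, 16984, 51464, 155416, 468296, 1408984, so a_12 = 1408984.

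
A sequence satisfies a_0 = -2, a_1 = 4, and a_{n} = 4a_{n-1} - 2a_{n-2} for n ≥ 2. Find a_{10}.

The ordinary generating function has denominator 1 - 4x + 2x^2.
Iterating the recurrence: a_0,…,a_{10} = -2, 4, 20, 72, 248, 848, 2896, 9888, 33760, 115264, 393536.

393536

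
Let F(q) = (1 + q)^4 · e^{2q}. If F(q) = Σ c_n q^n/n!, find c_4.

648

The EGF product rule gives c_4 = Σ_{k_1+k_2=4} C(4; k_1,k_2) · ∏ g_i(k_i), where (1+q)^4 gives the falling factorial (4)_k; e^{2q} gives (2)^k.
g_1(k) for k = 0…4: 1, 4, 12, 24, 24.
g_2(k) for k = 0…4: 1, 2, 4, 8, 16.
c_4 = Σ_k C(4,k)·g_1(k)·g_2(4−k) = 1·1·16 + 4·4·8 + 6·12·4 + 4·24·2 + 1·24·1 = 16 + 128 + 288 + 192 + 24 = 648.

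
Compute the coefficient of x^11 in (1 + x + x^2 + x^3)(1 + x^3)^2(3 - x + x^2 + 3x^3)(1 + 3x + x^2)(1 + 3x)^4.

(1 + x + x^2 + x^3) has coefficients 1,1,1,1 for degrees 0…3.
(1 + x^3)^2 has coefficients 1,0,0,2,0,0,1,0,0,0,0,0 for degrees 0…11.
Multiplying by (3 - x + x^2 + 3x^3) gives running coefficients 3,-1,1,9,-2,2,9,-1,1,3,0,0 for degrees 0…11.
Multiplying by (1 + 3x + x^2) gives running coefficients 3,8,1,11,26,5,13,28,7,5,10,3 for degrees 0…11.
Finally multiplying by (1 + 3x)^4, the product of all factors after the first has coefficients 3,44,259,779,1319,1667,2746,4153,3691,3410,4525,3417 for degrees 0…11.
[x^11] = 1·3417 + 1·4525 + 1·3410 + 1·3691 = 15043.

15043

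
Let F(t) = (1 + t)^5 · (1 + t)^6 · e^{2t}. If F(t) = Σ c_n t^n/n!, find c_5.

183952

The EGF product rule gives c_5 = Σ_{k_1+k_2+k_3=5} C(5; k_1,k_2,k_3) · ∏ g_i(k_i), where (1+t)^5 gives the falling factorial (5)_k; (1+t)^6 gives the falling factorial (6)_k; e^{2t} gives (2)^k.
g_1(k) for k = 0…5: 1, 5, 20, 60, 120, 120.
g_2(k) for k = 0…5: 1, 6, 30, 120, 360, 720.
g_3(k) for k = 0…5: 1, 2, 4, 8, 16, 32.
First combine the last two factors: h(k) = Σ_j C(k,j)·g_2(j)·g_3(k−j) for k = 0…5: 1, 8, 58, 380, 2248, 12032.
c_5 = Σ_k C(5,k)·g_1(k)·h(5−k) = 1·1·12032 + 5·5·2248 + 10·20·380 + 10·60·58 + 5·120·8 + 1·120·1 = 12032 + 56200 + 76000 + 34800 + 4800 + 120 = 183952.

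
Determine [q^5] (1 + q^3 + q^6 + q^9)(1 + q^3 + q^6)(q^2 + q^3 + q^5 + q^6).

3

(1 + q^3 + q^6 + q^9) has coefficients 1,0,0,1,0,0 for degrees 0…5.
(1 + q^3 + q^6) has coefficients 1,0,0,1,0,0 for degrees 0…5.
Finally multiplying by (q^2 + q^3 + q^5 + q^6), the product of all factors after the first has coefficients 0,0,1,1,0,2 for degrees 0…5.
[q^5] = 1·2 + 1·1 = 3.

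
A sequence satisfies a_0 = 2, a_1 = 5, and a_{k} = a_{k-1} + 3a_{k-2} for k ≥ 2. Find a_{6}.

314

The ordinary generating function has denominator 1 - y - 3y^2.
Iterating the recurrence: a_0,…,a_{6} = 2, 5, 11, 26, 59, 137, 314.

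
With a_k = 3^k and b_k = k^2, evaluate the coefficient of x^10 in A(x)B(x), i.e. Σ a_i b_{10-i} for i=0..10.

88507

Write out a_i and b_{10-i} for i = 0,…,10 and sum the products.
Σ = 1·100 + 3·81 + 9·64 + 27·49 + 81·36 + 243·25 + 729·16 + 2187·9 + 6561·4 + 19683·1 + 59049·0 = 88507.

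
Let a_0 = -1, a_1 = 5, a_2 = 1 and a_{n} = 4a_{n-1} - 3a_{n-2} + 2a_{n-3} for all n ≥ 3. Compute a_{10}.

The ordinary generating function has denominator 1 - 4z + 3z^2 - 2z^3.
Iterating the recurrence: a_0,…,a_{10} = -1, 5, 1, -13, -45, -139, -447, -1461, -4781, -15635, -51119.

-51119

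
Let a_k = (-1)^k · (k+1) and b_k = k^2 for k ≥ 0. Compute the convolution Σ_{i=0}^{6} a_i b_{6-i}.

This is [x^6] in the product of the two ordinary generating functions.
Σ = 1·36 − 2·25 + 3·16 − 4·9 + 5·4 − 6·1 + 7·0 = 12.

12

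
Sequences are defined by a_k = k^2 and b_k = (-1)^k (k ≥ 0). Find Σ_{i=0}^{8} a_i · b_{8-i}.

36

This is [x^8] in the product of the two ordinary generating functions.
Σ = 0·1 + 1·(-1) + 4·1 + 9·(-1) + 16·1 + 25·(-1) + 36·1 + 49·(-1) + 64·1 = 36.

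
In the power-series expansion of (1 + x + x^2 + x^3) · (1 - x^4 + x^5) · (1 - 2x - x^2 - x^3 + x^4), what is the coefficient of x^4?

(1 + x + x^2 + x^3) has coefficients 1,1,1,1 for degrees 0…3.
(1 - x^4 + x^5) has coefficients 1,0,0,0,-1 for degrees 0…4.
Finally multiplying by (1 - 2x - x^2 - x^3 + x^4), the product of all factors after the first has coefficients 1,-2,-1,-1,0 for degrees 0…4.
[x^4] = 1·0 + 1·(-1) + 1·(-1) + 1·(-2) = -4.

-4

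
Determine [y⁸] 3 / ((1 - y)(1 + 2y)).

The denominator gives the recurrence a_n = −a_(n−1) + 2a_(n−2) for n ≥ 2; the numerator fixes a_0 = 3, a_1 = -3.
Iterating: 3, -3, 9, -15, 33, -63, 129, -255, 513, so a_8 = 513.

513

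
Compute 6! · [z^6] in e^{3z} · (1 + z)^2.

6075

The EGF product rule gives c_6 = Σ_{k_1+k_2=6} C(6; k_1,k_2) · ∏ g_i(k_i), where e^{3z} gives (3)^k; (1+z)^2 gives the falling factorial (2)_k.
g_1(k) for k = 0…6: 1, 3, 9, 27, 81, 243, 729.
g_2(k) for k = 0…6: 1, 2, 2, 0, 0, 0, 0.
c_6 = Σ_k C(6,k)·g_1(k)·g_2(6−k) = 15·81·2 + 6·243·2 + 1·729·1 = 2430 + 2916 + 729 = 6075.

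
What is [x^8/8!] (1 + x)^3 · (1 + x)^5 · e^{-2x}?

The EGF product rule gives c_8 = Σ_{k_1+k_2+k_3=8} C(8; k_1,k_2,k_3) · ∏ g_i(k_i), where (1+x)^3 gives the falling factorial (3)_k; (1+x)^5 gives the falling factorial (5)_k; e^{-2x} gives (-2)^k.
g_1(k) for k = 0…8: 1, 3, 6, 6, 0, 0, 0, 0, 0.
g_2(k) for k = 0…8: 1, 5, 20, 60, 120, 120, 0, 0, 0.
g_3(k) for k = 0…8: 1, -2, 4, -8, 16, -32, 64, -128, 256.
First combine the last two factors: h(k) = Σ_j C(k,j)·g_2(j)·g_3(k−j) for k = 0…8: 1, 3, 4, -8, -24, 88, 64, -1248, 4096.
c_8 = Σ_k C(8,k)·g_1(k)·h(8−k) = 1·1·4096 + 8·3·(-1248) + 28·6·64 + 56·6·88 = 4096 − 29952 + 10752 + 29568 = 14464.

14464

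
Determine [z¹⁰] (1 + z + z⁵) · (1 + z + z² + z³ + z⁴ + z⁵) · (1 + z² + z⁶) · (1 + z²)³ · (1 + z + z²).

(1 + z + z⁵) has coefficients 1,1,0,0,0,1 for degrees 0…5.
(1 + z + z² + z³ + z⁴ + z⁵) has coefficients 1,1,1,1,1,1,0,0,0,0,0 for degrees 0…10.
Multiplying by (1 + z² + z⁶) gives running coefficients 1,1,2,2,2,2,2,2,1,1,1 for degrees 0…10.
Multiplying by (1 + z²)³ gives running coefficients 1,1,5,5,11,11,15,15,15,15,12 for degrees 0…10.
Finally multiplying by (1 + z + z²), the product of all factors after the first has coefficients 1,2,7,11,21,27,37,41,45,45,42 for degrees 0…10.
[z¹⁰] = 1·42 + 1·45 + 1·27 = 114.

114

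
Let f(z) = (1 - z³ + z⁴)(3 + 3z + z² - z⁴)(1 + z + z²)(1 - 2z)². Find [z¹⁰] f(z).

3

(1 - z³ + z⁴) has coefficients 1,0,0,-1,1 for degrees 0…4.
(3 + 3z + z² - z⁴) has coefficients 3,3,1,0,-1,0,0,0,0,0,0 for degrees 0…10.
Multiplying by (1 + z + z²) gives running coefficients 3,6,7,4,0,-1,-1,0,0,0,0 for degrees 0…10.
Finally multiplying by (1 - 2z)², the product of all factors after the first has coefficients 3,-6,-5,0,12,15,3,0,-4,0,0 for degrees 0…10.
[z¹⁰] = 1·0 − 1·0 + 1·3 = 3.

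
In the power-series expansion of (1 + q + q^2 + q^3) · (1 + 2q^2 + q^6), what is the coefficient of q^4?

(1 + q + q^2 + q^3) has coefficients 1,1,1,1 for degrees 0…3.
(1 + 2q^2 + q^6) has coefficients 1,0,2,0,0 for degrees 0…4.
[q^4] = 1·0 + 1·0 + 1·2 + 1·0 = 2.

2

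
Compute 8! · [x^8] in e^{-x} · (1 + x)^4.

The EGF product rule gives c_8 = Σ_{k_1+k_2=8} C(8; k_1,k_2) · ∏ g_i(k_i), where e^{-x} gives (-1)^k; (1+x)^4 gives the falling factorial (4)_k.
g_1(k) for k = 0…8: 1, -1, 1, -1, 1, -1, 1, -1, 1.
g_2(k) for k = 0…8: 1, 4, 12, 24, 24, 0, 0, 0, 0.
c_8 = Σ_k C(8,k)·g_1(k)·g_2(8−k) = 70·1·24 + 56·(-1)·24 + 28·1·12 + 8·(-1)·4 + 1·1·1 = 1680 − 1344 + 336 − 32 + 1 = 641.

641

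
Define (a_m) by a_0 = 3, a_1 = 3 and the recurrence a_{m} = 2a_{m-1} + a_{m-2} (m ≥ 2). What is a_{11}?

The ordinary generating function has denominator 1 - 2q - q^2.
Iterating the recurrence: a_0,…,a_{11} = 3, 3, 9, 21, 51, 123, 297, 717, 1731, 4179, 10089, 24357.

24357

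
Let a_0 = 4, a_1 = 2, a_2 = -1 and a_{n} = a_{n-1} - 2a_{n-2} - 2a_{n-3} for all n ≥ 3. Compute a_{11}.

593

The ordinary generating function has denominator 1 - z + 2z^2 + 2z^3.
Iterating the recurrence: a_0,…,a_{11} = 4, 2, -1, -13, -15, 13, 69, 73, -91, -375, -339, 593.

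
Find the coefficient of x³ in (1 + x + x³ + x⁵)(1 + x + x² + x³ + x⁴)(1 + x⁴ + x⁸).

(1 + x + x³ + x⁵) has coefficients 1,1,0,1 for degrees 0…3.
(1 + x + x² + x³ + x⁴) has coefficients 1,1,1,1 for degrees 0…3.
Finally multiplying by (1 + x⁴ + x⁸), the product of all factors after the first has coefficients 1,1,1,1 for degrees 0…3.
[x³] = 1·1 + 1·1 + 1·1 = 3.

3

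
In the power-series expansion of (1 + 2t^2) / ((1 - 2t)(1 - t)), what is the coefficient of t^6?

189

The denominator gives the recurrence a_n = 3a_(n−1) − 2a_(n−2) for n ≥ 3; the numerator fixes a_0 = 1, a_1 = 3, a_2 = 9.
Iterating: 1, 3, 9, 21, 45, 93, 189, so a_6 = 189.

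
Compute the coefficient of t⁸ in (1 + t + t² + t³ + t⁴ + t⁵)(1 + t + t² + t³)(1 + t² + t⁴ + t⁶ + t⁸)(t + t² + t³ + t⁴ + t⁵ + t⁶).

51

(1 + t + t² + t³ + t⁴ + t⁵) has coefficients 1,1,1,1,1,1 for degrees 0…5.
(1 + t + t² + t³) has coefficients 1,1,1,1,0,0,0,0,0 for degrees 0…8.
Multiplying by (1 + t² + t⁴ + t⁶ + t⁸) gives running coefficients 1,1,2,2,2,2,2,2,2 for degrees 0…8.
Finally multiplying by (t + t² + t³ + t⁴ + t⁵ + t⁶), the product of all factors after the first has coefficients 0,1,2,4,6,8,10,11,12 for degrees 0…8.
[t⁸] = 1·12 + 1·11 + 1·10 + 1·8 + 1·6 + 1·4 = 51.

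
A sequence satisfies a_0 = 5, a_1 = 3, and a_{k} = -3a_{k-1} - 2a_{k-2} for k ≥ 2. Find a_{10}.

-8179

The ordinary generating function has denominator 1 + 3t + 2t^2.
Iterating the recurrence: a_0,…,a_{10} = 5, 3, -19, 51, -115, 243, -499, 1011, -2035, 4083, -8179.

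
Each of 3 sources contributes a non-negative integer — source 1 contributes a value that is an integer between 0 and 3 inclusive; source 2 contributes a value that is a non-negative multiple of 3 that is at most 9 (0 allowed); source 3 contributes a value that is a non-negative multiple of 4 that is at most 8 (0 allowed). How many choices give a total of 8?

The generating function for the choices is (1 + t + t^2 + t^3)·(1 + t^3 + t^6 + t^9)·(1 + t^4 + t^8); the count is [t^8].
(1 + t + t^2 + t^3) has coefficients 1,1,1,1 for degrees 0…3.
(1 + t^3 + t^6 + t^9) has coefficients 1,0,0,1,0,0,1,0,0 for degrees 0…8.
Finally multiplying by (1 + t^4 + t^8), the product of all factors after the first has coefficients 1,0,0,1,1,0,1,1,1 for degrees 0…8.
[t^8] = 1·1 + 1·1 + 1·1 + 1·0 = 3.

3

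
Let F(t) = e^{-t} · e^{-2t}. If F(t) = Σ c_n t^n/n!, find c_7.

-2187

The EGF product rule gives c_7 = Σ_{k_1+k_2=7} C(7; k_1,k_2) · ∏ g_i(k_i), where e^{-t} gives (-1)^k; e^{-2t} gives (-2)^k.
g_1(k) for k = 0…7: 1, -1, 1, -1, 1, -1, 1, -1.
g_2(k) for k = 0…7: 1, -2, 4, -8, 16, -32, 64, -128.
c_7 = Σ_k C(7,k)·g_1(k)·g_2(7−k) = 1·1·(-128) + 7·(-1)·64 + 21·1·(-32) + 35·(-1)·16 + 35·1·(-8) + 21·(-1)·4 + 7·1·(-2) + 1·(-1)·1 = −128 − 448 − 672 − 560 − 280 − 84 − 14 − 1 = -2187.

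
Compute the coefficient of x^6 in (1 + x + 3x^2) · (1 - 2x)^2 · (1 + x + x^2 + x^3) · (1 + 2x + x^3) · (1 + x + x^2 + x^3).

11

(1 + x + 3x^2) has coefficients 1,1,3 for degrees 0…2.
(1 - 2x)^2 has coefficients 1,-4,4,0,0,0,0 for degrees 0…6.
Multiplying by (1 + x + x^2 + x^3) gives running coefficients 1,-3,1,1,0,4,0 for degrees 0…6.
Multiplying by (1 + 2x + x^3) gives running coefficients 1,-1,-5,4,-1,5,9 for degrees 0…6.
Finally multiplying by (1 + x + x^2 + x^3), the product of all factors after the first has coefficients 1,0,-5,-1,-3,3,17 for degrees 0…6.
[x^6] = 1·17 + 1·3 + 3·(-3) = 11.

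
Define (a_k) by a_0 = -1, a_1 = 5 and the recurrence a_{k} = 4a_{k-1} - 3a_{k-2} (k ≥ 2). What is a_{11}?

The ordinary generating function has denominator 1 - 4z + 3z^2.
Iterating the recurrence: a_0,…,a_{11} = -1, 5, 23, 77, 239, 725, 2183, 6557, 19679, 59045, 177143, 531437.

531437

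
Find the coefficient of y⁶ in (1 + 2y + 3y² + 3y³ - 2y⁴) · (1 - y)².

-2

(1 + 2y + 3y² + 3y³ - 2y⁴) has coefficients 1,2,3,3,-2 for degrees 0…4.
(1 - y)² has coefficients 1,-2,1,0,0,0,0 for degrees 0…6.
[y⁶] = 1·0 + 2·0 + 3·0 + 3·0 − 2·1 = -2.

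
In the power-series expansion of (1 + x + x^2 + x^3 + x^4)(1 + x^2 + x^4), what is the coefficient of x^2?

(1 + x + x^2 + x^3 + x^4) has coefficients 1,1,1 for degrees 0…2.
(1 + x^2 + x^4) has coefficients 1,0,1 for degrees 0…2.
[x^2] = 1·1 + 1·0 + 1·1 = 2.

2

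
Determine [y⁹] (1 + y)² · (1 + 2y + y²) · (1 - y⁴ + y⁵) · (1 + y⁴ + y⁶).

2

(1 + y)² has coefficients 1,2,1 for degrees 0…2.
(1 + 2y + y²) has coefficients 1,2,1,0,0,0,0,0,0,0 for degrees 0…9.
Multiplying by (1 - y⁴ + y⁵) gives running coefficients 1,2,1,0,-1,-1,1,1,0,0 for degrees 0…9.
Finally multiplying by (1 + y⁴ + y⁶), the product of all factors after the first has coefficients 1,2,1,0,0,1,3,3,0,-1 for degrees 0…9.
[y⁹] = 1·(-1) + 2·0 + 1·3 = 2.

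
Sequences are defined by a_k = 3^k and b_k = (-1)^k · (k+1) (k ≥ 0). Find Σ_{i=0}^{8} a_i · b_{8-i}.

The convolution is the x^8 coefficient of A(x)B(x).
Σ = 1·9 + 3·(-8) + 9·7 + 27·(-6) + 81·5 + 243·(-4) + 729·3 + 2187·(-2) + 6561·1 = 3693.

3693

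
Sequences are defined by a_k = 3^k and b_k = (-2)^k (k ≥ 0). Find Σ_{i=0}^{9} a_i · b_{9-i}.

11605

This is [x^9] in the product of the two ordinary generating functions.
Σ = 1·(-512) + 3·256 + 9·(-128) + 27·64 + 81·(-32) + 243·16 + 729·(-8) + 2187·4 + 6561·(-2) + 19683·1 = 11605.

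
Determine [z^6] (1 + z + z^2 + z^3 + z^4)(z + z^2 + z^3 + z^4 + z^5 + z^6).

(1 + z + z^2 + z^3 + z^4) has coefficients 1,1,1,1,1 for degrees 0…4.
(z + z^2 + z^3 + z^4 + z^5 + z^6) has coefficients 0,1,1,1,1,1,1 for degrees 0…6.
[z^6] = 1·1 + 1·1 + 1·1 + 1·1 + 1·1 = 5.

5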